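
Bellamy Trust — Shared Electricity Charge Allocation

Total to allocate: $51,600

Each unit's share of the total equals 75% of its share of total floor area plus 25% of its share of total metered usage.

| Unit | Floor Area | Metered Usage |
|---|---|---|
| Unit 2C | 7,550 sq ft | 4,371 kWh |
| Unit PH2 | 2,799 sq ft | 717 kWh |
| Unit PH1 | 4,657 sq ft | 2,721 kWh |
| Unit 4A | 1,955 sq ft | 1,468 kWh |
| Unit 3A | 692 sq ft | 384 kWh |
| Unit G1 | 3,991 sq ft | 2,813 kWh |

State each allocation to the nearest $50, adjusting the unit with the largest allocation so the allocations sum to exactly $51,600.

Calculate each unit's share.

Unit 2C: $18,000; Unit PH2: $5,750; Unit PH1: $11,150; Unit 4A: $5,000; Unit 3A: $1,650; Unit G1: $10,050

Totals — floor area 21,644, metered usage 12,474.
Blended shares (75% floor area + 25% metered usage): Unit 2C 0.3492; Unit PH2 0.1114; Unit PH1 0.2159; Unit 4A 0.0972; Unit 3A 0.0317; Unit G1 0.1947.
Raw shares: Unit 2C 18,019.86; Unit PH2 5,746.17; Unit PH1 11,140.75; Unit 4A 5,013.72; Unit 3A 1,634.43; Unit G1 10,045.07.
After rounding ($50): Unit 2C $18,000; Unit PH2 $5,750; Unit PH1 $11,150; Unit 4A $5,000; Unit 3A $1,650; Unit G1 $10,050. Sum = $51,600.
No rounding difference to absorb.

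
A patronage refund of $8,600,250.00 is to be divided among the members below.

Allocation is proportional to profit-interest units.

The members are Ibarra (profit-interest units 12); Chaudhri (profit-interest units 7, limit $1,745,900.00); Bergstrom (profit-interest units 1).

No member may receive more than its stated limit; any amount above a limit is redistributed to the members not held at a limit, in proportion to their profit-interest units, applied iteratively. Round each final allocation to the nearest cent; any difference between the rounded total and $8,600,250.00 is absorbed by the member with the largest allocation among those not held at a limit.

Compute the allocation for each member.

Ibarra: $6,327,092.31; Chaudhri: $1,745,900.00; Bergstrom: $527,257.69

Sum of profit-interest units: 20.
Proportional shares (ignoring caps): Ibarra 5,160,150.0000; Chaudhri 3,010,087.5000; Bergstrom 430,012.5000.
Capped: Chaudhri ($1,745,900.00); residual $6,854,350.00 reallocated over remaining profit-interest units 13.
Redistributed shares: Ibarra 6,327,092.3077 → $6,327,092.31; Bergstrom 527,257.6923 → $527,257.69.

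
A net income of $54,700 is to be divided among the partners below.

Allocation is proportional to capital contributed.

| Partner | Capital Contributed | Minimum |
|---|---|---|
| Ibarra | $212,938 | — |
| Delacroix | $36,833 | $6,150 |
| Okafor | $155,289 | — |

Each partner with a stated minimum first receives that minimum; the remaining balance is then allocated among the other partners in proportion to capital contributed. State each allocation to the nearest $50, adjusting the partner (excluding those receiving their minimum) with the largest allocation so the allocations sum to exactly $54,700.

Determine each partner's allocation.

Ibarra: $28,100 | Delacroix: $6,150 | Okafor: $20,450

Minimums first: Delacroix $6,150. Balance $48,550.
Balance split over remaining capital contributed 368,227: Ibarra 28,075.45 → $28,100; Okafor 20,474.55 → $20,450.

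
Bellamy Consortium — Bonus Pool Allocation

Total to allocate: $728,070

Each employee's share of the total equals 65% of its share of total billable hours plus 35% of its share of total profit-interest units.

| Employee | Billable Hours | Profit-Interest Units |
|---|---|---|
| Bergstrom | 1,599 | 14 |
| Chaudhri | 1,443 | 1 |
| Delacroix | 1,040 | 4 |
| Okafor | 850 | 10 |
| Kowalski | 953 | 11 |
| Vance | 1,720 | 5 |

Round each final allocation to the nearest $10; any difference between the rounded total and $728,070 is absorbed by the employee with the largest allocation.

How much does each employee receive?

Bergstrom: $178,780 · Chaudhri: $95,460 · Delacroix: $87,370 · Okafor: $109,520 · Kowalski: $121,590 · Vance: $135,350

Totals — billable hours 7,605, profit-interest units 45.
Composite weights (65% billable hours + 35% profit-interest units): Bergstrom 0.2456; Chaudhri 0.1311; Delacroix 0.1200; Okafor 0.1504; Kowalski 0.1670; Vance 0.1859.
Unrounded shares: Bergstrom 178,781.63; Chaudhri 95,458.07; Delacroix 87,368.40; Okafor 109,521.64; Kowalski 121,593.91; Vance 135,346.35.
After rounding ($10): Bergstrom $178,780; Chaudhri $95,460; Delacroix $87,370; Okafor $109,520; Kowalski $121,590; Vance $135,350. Sum = $728,070.
Sum already equals the total — no adjustment.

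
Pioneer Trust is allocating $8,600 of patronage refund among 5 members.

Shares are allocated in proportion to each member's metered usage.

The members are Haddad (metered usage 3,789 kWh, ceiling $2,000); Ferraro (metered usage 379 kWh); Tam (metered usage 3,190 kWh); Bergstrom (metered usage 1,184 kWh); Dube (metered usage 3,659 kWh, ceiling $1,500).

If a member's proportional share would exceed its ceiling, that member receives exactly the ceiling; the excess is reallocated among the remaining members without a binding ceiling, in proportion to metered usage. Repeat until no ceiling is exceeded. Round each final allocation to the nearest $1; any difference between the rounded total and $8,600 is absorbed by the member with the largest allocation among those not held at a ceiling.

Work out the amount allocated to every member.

Metered usage total: 12,201.
Proportional shares (ignoring caps): Haddad 2,670.72; Ferraro 267.14; Tam 2,248.504; Bergstrom 834.55; Dube 2,579.08.
Capped: Haddad ($2,000), Dube ($1,500); remaining pool $5,100 reallocated over remaining metered usage 4,753.
Remaining shares: Ferraro 406.67 → $407; Tam 3,422.89 → $3,423; Bergstrom 1,270.44 → $1,270.

Haddad: $2,000 · Ferraro: $407 · Tam: $3,423 · Bergstrom: $1,270 · Dube: $1,500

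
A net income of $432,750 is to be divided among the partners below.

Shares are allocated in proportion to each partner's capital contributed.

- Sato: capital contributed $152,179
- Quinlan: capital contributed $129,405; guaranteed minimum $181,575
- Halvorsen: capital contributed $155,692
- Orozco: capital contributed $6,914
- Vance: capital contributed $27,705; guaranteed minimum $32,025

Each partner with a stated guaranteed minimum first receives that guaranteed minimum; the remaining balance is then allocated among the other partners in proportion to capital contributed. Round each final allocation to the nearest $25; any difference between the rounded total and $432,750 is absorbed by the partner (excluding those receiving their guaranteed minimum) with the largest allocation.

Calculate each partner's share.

Fund the minimums — Quinlan $181,575; Vance $32,025. Residual $219,150.
Residual split over remaining capital contributed 314,785: Sato 105,945.42 → $105,950; Halvorsen 108,391.13 → $108,400; Orozco 4,813.45 → $4,825.
Rounding difference −$25 applied to Halvorsen → $108,375.

Sato: $105,950 | Quinlan: $181,575 | Halvorsen: $108,375 | Orozco: $4,825 | Vance: $32,025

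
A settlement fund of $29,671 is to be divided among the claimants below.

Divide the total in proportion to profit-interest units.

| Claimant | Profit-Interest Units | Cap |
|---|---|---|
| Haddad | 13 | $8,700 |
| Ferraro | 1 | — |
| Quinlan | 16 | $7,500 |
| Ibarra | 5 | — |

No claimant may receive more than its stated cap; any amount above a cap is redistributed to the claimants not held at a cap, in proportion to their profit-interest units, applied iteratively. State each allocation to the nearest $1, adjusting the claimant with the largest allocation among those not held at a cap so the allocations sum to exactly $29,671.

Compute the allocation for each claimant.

Haddad: $8,700 | Ferraro: $2,245 | Quinlan: $7,500 | Ibarra: $11,226

Sum of profit-interest units: 35.
Unconstrained shares: Haddad 11,020.66; Ferraro 847.74; Quinlan 13,563.89; Ibarra 4,238.71.
Held at cap: Haddad ($8,700), Quinlan ($7,500); residual $13,471 reallocated over remaining profit-interest units 6.
Redistributed shares: Ferraro 2,245.17 → $2,245; Ibarra 11,225.83 → $11,226.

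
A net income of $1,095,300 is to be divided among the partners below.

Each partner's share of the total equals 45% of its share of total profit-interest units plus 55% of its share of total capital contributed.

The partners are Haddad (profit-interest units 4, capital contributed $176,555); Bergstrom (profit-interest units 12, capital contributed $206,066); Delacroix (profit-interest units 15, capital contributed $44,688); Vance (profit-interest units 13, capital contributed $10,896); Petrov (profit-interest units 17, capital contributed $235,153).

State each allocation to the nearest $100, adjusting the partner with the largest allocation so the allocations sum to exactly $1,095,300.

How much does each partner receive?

Haddad: $190,300; Bergstrom: $281,300; Delacroix: $161,200; Vance: $114,800; Petrov: $347,700

Profit-interest units total 61; capital contributed total 673,358.
Composite weights (45% profit-interest units + 55% capital contributed): Haddad 0.1737; Bergstrom 0.2568; Delacroix 0.1472; Vance 0.1048; Petrov 0.3175.
Unrounded shares: Haddad 190,274.02; Bergstrom 281,316.48; Delacroix 161,181.03; Vance 114,789.10; Petrov 347,739.37.
After rounding ($100): Haddad $190,300; Bergstrom $281,300; Delacroix $161,200; Vance $114,800; Petrov $347,700. Sum = $1,095,300.
Sum already equals the total — no adjustment.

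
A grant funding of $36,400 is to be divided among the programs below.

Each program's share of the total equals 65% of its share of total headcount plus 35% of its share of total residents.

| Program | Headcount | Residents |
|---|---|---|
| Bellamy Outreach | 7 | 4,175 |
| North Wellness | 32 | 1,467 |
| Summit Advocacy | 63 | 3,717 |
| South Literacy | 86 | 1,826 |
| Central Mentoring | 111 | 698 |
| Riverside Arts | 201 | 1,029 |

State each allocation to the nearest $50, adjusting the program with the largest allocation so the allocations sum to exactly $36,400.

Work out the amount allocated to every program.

Bellamy Outreach: $4,450 · North Wellness: $2,950 · Summit Advocacy: $6,650 · South Literacy: $5,850 · Central Mentoring: $5,950 · Riverside Arts: $10,550

Totals — headcount 500, residents 12,912.
Composite weights (65% headcount + 35% residents): Bellamy Outreach 0.1223; North Wellness 0.0814; Summit Advocacy 0.1827; South Literacy 0.1613; Central Mentoring 0.1632; Riverside Arts 0.2892.
Unrounded shares: Bellamy Outreach 4,450.63; North Wellness 2,961.70; Summit Advocacy 6,648.65; South Literacy 5,871.20; Central Mentoring 5,941.22; Riverside Arts 10,526.61.
At nearest $50: Bellamy Outreach $4,450; North Wellness $2,950; Summit Advocacy $6,650; South Literacy $5,850; Central Mentoring $5,950; Riverside Arts $10,550. Sum = $36,400.
Sum already equals the total — no adjustment.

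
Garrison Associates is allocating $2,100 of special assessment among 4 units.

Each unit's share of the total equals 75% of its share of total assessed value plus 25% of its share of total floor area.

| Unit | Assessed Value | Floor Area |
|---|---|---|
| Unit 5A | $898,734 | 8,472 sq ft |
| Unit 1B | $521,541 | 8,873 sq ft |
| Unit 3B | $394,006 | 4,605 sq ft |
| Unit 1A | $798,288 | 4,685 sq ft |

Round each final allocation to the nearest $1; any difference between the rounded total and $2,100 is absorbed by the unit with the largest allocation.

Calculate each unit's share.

Totals — assessed value 2,612,569, floor area 26,635.
Blended shares (75% assessed value + 25% floor area): Unit 5A 0.3375; Unit 1B 0.2330; Unit 3B 0.1563; Unit 1A 0.2731.
Proportional shares: Unit 5A 708.80; Unit 1B 489.31; Unit 3B 328.30; Unit 1A 573.60.
At nearest $1: Unit 5A $709; Unit 1B $489; Unit 3B $328; Unit 1A $574. Sum = $2,100.
Sum already equals the total — no adjustment.

Unit 5A: $709; Unit 1B: $489; Unit 3B: $328; Unit 1A: $574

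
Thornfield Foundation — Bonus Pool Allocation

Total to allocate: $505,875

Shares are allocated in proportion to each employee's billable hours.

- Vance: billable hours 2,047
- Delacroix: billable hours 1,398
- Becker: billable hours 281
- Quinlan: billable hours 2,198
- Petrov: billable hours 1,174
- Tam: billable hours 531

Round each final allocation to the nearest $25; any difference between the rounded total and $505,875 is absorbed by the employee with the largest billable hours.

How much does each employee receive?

Combined billable hours = 2,047 + 1,398 + 281 + 2,198 + 1,174 + 531 = 7,629.
Unrounded shares: Vance 135,735.50; Delacroix 92,700.65; Becker 18,632.96; Quinlan 145,748.23; Petrov 77,847.33; Tam 35,210.33.
Rounded to nearest $25: Vance $135,725; Delacroix $92,700; Becker $18,625; Quinlan $145,750; Petrov $77,850; Tam $35,200. Sum = $505,850.
Difference $505,875 − $505,850 = +$25 applied to largest billable hours (Quinlan): Quinlan becomes $145,775.

Vance: $135,725 · Delacroix: $92,700 · Becker: $18,625 · Quinlan: $145,775 · Petrov: $77,850 · Tam: $35,200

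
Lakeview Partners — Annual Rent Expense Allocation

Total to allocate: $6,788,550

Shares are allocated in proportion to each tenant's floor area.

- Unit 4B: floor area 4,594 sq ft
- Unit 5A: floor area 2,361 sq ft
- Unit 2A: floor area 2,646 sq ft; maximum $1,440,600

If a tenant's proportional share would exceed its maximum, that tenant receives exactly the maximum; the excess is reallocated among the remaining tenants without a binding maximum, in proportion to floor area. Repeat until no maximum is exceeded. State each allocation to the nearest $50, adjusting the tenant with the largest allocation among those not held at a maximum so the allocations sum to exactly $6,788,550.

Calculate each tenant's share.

Unit 4B: $3,532,500; Unit 5A: $1,815,450; Unit 2A: $1,440,600

Sum of floor area: 9,601.
Proportional shares (ignoring caps): Unit 4B 3,248,265.67; Unit 5A 1,669,385.12; Unit 2A 1,870,899.21.
Capped: Unit 2A ($1,440,600); balance $5,347,950 reallocated over remaining floor area 6,955.
Remaining shares: Unit 4B 3,532,492.06 → $3,532,500; Unit 5A 1,815,457.94 → $1,815,450.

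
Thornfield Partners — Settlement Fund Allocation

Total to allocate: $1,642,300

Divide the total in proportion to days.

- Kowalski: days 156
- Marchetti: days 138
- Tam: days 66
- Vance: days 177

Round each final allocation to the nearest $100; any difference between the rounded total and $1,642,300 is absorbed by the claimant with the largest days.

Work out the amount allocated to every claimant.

Kowalski: $477,100 · Marchetti: $422,000 · Tam: $201,800 · Vance: $541,400

Combined days = 537.
Raw shares: Kowalski 156/537 × $1,642,300 = 477,092.74; Marchetti 138/537 × $1,642,300 = 422,043.58; Tam 66/537 × $1,642,300 = 201,846.93; Vance 177/537 × $1,642,300 = 541,316.76.
At nearest $100: Kowalski $477,100; Marchetti $422,000; Tam $201,800; Vance $541,300. Sum = $1,642,200.
Difference $1,642,300 − $1,642,200 = +$100 applied to largest days (Vance): Vance becomes $541,400.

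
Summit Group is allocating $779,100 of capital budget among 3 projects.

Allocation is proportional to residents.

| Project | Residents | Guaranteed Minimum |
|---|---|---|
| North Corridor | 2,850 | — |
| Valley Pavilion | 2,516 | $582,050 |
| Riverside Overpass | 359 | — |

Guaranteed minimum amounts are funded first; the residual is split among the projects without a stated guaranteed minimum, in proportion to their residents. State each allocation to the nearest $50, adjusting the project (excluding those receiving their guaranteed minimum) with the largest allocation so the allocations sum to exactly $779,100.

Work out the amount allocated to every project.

North Corridor: $175,000 | Valley Pavilion: $582,050 | Riverside Overpass: $22,050

Minimums first: Valley Pavilion $582,050. Residual $197,050.
Residual split over remaining residents 3,209: North Corridor 175,005.45 → $175,000; Riverside Overpass 22,044.55 → $22,050.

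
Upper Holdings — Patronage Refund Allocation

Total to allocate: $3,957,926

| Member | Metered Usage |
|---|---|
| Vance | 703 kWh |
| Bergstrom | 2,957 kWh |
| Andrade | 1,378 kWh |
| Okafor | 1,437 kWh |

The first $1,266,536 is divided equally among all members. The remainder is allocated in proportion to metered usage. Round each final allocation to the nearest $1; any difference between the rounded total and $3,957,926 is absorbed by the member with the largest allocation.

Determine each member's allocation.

$1,266,536 shared equally gives $316,634 per member.
Remainder $2,691,390 by metered usage (total 6,475): Vance 292,208.06 → $292,208; Bergstrom 1,229,102.74 → $1,229,103; Andrade 572,777.67 → $572,778; Okafor 597,301.53 → $597,302.
Rounding difference −$1 on remainder applied to Bergstrom.
Totals: Vance $316,634 + $292,208 = $608,842; Bergstrom $316,634 + $1,229,102 = $1,545,736; Andrade $316,634 + $572,778 = $889,412; Okafor $316,634 + $597,302 = $913,936.

Vance: $608,842; Bergstrom: $1,545,736; Andrade: $889,412; Okafor: $913,936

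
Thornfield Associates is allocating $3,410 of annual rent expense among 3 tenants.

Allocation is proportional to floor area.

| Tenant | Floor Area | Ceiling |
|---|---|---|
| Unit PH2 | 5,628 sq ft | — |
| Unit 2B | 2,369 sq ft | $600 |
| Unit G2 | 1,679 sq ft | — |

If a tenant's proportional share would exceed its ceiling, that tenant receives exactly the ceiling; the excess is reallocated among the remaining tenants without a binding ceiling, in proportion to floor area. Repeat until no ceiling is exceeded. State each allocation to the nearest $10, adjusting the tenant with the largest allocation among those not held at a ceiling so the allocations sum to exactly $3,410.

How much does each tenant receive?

Unit PH2: $2,160; Unit 2B: $600; Unit G2: $650

Sum of floor area: 9,676.
Proportional shares (ignoring caps): Unit PH2 1,983.41; Unit 2B 834.88; Unit G2 591.71.
Held at cap: Unit 2B ($600); remaining pool $2,810 reallocated over remaining floor area 7,307.
Shares after redistribution: Unit PH2 2,164.32 → $2,160; Unit G2 645.68 → $650.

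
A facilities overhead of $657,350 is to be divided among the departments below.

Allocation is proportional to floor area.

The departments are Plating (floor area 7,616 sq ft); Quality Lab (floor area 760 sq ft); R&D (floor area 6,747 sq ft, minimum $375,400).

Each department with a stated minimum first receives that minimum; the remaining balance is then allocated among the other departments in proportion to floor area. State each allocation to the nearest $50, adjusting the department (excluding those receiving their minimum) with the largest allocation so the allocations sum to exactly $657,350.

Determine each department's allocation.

Guaranteed amounts: R&D $375,400. Remaining pool $281,950.
Remaining pool split over remaining floor area 8,376: Plating 256,367.14 → $256,350; Quality Lab 25,582.86 → $25,600.

Plating: $256,350 | Quality Lab: $25,600 | R&D: $375,400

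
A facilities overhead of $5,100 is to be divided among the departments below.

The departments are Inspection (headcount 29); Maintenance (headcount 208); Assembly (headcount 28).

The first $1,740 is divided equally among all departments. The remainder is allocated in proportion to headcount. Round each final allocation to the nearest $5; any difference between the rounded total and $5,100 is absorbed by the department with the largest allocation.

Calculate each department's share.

$1,740 shared equally gives $580 per department.
Remainder $3,360 by headcount (total 265): Inspection 367.70 → $370; Maintenance 2,637.28 → $2,635; Assembly 355.02 → $355.
Totals: Inspection $580 + $370 = $950; Maintenance $580 + $2,635 = $3,215; Assembly $580 + $355 = $935.

Inspection: $950; Maintenance: $3,215; Assembly: $935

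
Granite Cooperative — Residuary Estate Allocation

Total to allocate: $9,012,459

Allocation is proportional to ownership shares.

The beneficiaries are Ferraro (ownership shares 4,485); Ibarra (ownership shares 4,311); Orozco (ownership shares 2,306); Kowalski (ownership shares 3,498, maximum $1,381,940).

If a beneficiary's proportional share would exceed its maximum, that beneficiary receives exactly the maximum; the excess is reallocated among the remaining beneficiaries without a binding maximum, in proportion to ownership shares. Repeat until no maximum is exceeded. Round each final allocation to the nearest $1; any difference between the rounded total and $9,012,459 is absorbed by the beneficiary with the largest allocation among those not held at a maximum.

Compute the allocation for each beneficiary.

Ferraro: $3,082,586 | Ibarra: $2,962,995 | Orozco: $1,584,938 | Kowalski: $1,381,940

Ownership shares total: 14,600.
Unconstrained shares: Ferraro 2,768,553.33; Ibarra 2,661,144.57; Orozco 1,423,474.69; Kowalski 2,159,286.41.
Held at cap: Kowalski ($1,381,940); residual $7,630,519 reallocated over remaining ownership shares 11,102.
Remaining shares: Ferraro 3,082,586.72 → $3,082,587; Ibarra 2,962,994.72 → $2,962,995; Orozco 1,584,937.56 → $1,584,938.
Rounding difference −$1 applied to Ferraro → $3,082,586.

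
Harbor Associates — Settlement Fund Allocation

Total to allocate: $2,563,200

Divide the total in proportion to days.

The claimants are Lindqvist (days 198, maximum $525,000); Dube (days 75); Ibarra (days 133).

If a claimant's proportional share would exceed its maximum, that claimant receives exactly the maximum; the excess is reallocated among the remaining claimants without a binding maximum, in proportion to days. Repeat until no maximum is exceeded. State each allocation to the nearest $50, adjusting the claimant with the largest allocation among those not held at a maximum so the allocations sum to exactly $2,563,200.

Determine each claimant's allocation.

Lindqvist: $525,000 · Dube: $734,950 · Ibarra: $1,303,250

Combined days = 406.
Unconstrained shares: Lindqvist 1,250,033.50; Dube 473,497.54; Ibarra 839,668.97.
Cap binds for Lindqvist ($525,000); balance $2,038,200 reallocated over remaining days 208.
Redistributed shares: Dube 734,927.88 → $734,950; Ibarra 1,303,272.12 → $1,303,250.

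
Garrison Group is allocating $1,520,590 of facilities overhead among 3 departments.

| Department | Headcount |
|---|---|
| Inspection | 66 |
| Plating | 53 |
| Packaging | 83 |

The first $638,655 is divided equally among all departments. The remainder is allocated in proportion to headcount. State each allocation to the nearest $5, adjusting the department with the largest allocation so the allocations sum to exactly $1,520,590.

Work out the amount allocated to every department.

First tranche $638,655 split equally: $212,885 each.
Remainder $881,935 by headcount (total 202): Inspection 288,156.98 → $288,155; Plating 231,398.79 → $231,400; Packaging 362,379.23 → $362,380.
Totals: Inspection $212,885 + $288,155 = $501,040; Plating $212,885 + $231,400 = $444,285; Packaging $212,885 + $362,380 = $575,265.

Inspection: $501,040 | Plating: $444,285 | Packaging: $575,265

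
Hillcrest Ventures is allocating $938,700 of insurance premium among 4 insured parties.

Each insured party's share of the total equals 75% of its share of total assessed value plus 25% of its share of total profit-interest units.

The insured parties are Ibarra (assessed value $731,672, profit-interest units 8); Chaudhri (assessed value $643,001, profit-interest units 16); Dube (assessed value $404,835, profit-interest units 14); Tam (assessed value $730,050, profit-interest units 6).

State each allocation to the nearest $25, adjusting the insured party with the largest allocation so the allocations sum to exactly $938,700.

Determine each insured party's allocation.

Totals — assessed value 2,509,558, profit-interest units 44.
Composite weights (75% assessed value + 25% profit-interest units): Ibarra 0.2641; Chaudhri 0.2831; Dube 0.2005; Tam 0.2523.
Raw shares: Ibarra 247,929.58; Chaudhri 265,722.22; Dube 188,240.70; Tam 236,807.50.
Rounded to nearest $25: Ibarra $247,925; Chaudhri $265,725; Dube $188,250; Tam $236,800. Sum = $938,700.
Sum already equals the total — no adjustment.

Ibarra: $247,925; Chaudhri: $265,725; Dube: $188,250; Tam: $236,800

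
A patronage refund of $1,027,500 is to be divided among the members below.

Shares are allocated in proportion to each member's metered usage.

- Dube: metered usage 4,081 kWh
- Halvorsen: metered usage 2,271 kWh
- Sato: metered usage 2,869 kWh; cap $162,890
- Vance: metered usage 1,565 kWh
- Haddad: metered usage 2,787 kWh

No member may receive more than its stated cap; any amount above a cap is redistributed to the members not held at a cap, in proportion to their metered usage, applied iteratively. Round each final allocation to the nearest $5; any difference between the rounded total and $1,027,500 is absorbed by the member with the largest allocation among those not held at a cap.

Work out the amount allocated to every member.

Total metered usage = 13,573.
Pro-rata shares before constraints: Dube 308,938.89; Halvorsen 171,918.70; Sato 217,188.35; Vance 118,473.26; Haddad 210,980.81.
Capped: Sato ($162,890); remaining pool $864,610 reallocated over remaining metered usage 10,704.
Remaining shares: Dube 329,640.64 → $329,640; Halvorsen 183,438.84 → $183,440; Vance 126,412.06 → $126,410; Haddad 225,118.47 → $225,120.

Dube: $329,640 | Halvorsen: $183,440 | Sato: $162,890 | Vance: $126,410 | Haddad: $225,120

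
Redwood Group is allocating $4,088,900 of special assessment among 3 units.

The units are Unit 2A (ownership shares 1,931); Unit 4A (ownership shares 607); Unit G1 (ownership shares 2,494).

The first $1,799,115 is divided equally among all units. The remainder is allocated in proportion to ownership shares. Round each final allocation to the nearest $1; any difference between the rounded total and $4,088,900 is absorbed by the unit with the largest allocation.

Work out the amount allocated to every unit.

Equal tier: $1,799,115 ÷ 3 = $599,705 apiece.
Remainder $2,289,785 by ownership shares (total 5,032): Unit 2A 878,691.34 → $878,691; Unit 4A 276,212.14 → $276,212; Unit G1 1,134,881.52 → $1,134,882.
Totals: Unit 2A $599,705 + $878,691 = $1,478,396; Unit 4A $599,705 + $276,212 = $875,917; Unit G1 $599,705 + $1,134,882 = $1,734,587.

Unit 2A: $1,478,396 | Unit 4A: $875,917 | Unit G1: $1,734,587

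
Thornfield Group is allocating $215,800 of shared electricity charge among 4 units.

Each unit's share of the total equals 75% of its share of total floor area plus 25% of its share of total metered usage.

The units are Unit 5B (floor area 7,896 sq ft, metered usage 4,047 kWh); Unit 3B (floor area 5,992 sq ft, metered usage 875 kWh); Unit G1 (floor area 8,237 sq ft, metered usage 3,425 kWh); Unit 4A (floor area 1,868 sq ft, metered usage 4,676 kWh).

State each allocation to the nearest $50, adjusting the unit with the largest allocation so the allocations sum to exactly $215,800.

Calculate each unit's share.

Unit 5B: $70,050; Unit 3B: $44,050; Unit G1: $69,750; Unit 4A: $31,950

Totals — floor area 23,993, metered usage 13,023.
Combined weights (75% floor area + 25% metered usage): Unit 5B 0.3245; Unit 3B 0.2041; Unit G1 0.3232; Unit 4A 0.1482.
Raw shares: Unit 5B 70,029.57; Unit 3B 44,045.18; Unit G1 69,753.12; Unit 4A 31,972.13.
At nearest $50: Unit 5B $70,050; Unit 3B $44,050; Unit G1 $69,750; Unit 4A $31,950. Sum = $215,800.
No rounding difference to absorb.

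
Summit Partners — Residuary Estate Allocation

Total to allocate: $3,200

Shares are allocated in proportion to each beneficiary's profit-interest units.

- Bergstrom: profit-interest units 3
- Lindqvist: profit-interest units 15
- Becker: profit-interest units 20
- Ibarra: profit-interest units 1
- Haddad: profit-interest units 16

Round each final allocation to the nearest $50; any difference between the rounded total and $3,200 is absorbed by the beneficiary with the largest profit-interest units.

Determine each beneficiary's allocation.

Profit-interest units total: 3 + 15 + 20 + 1 + 16 = 55.
Pro-rata amounts: Bergstrom 174.55; Lindqvist 872.73; Becker 1,163.64; Ibarra 58.18; Haddad 930.91.
Rounded to nearest $50: Bergstrom $150; Lindqvist $850; Becker $1,150; Ibarra $50; Haddad $950. Sum = $3,150.
Difference $3,200 − $3,150 = +$50 applied to largest profit-interest units (Becker): Becker becomes $1,200.

Bergstrom: $150 · Lindqvist: $850 · Becker: $1,200 · Ibarra: $50 · Haddad: $950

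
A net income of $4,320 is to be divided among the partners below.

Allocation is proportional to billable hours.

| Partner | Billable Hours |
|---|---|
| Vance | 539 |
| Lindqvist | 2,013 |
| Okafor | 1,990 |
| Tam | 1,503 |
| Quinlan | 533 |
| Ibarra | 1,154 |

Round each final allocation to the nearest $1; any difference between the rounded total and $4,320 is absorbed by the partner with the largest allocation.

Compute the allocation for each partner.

Combined billable hours = 7,732.
Raw shares: Vance 539/7,732 × $4,320 = 301.15; Lindqvist 2,013/7,732 × $4,320 = 1,124.70; Okafor 1,990/7,732 × $4,320 = 1,111.85; Tam 1,503/7,732 × $4,320 = 839.75; Quinlan 533/7,732 × $4,320 = 297.80; Ibarra 1,154/7,732 × $4,320 = 644.76.
At nearest $1: Vance $301; Lindqvist $1,125; Okafor $1,112; Tam $840; Quinlan $298; Ibarra $645. Sum = $4,321.
Difference $4,320 − $4,321 = −$1 applied to largest allocation (Lindqvist): Lindqvist becomes $1,124.

Vance: $301 | Lindqvist: $1,124 | Okafor: $1,112 | Tam: $840 | Quinlan: $298 | Ibarra: $645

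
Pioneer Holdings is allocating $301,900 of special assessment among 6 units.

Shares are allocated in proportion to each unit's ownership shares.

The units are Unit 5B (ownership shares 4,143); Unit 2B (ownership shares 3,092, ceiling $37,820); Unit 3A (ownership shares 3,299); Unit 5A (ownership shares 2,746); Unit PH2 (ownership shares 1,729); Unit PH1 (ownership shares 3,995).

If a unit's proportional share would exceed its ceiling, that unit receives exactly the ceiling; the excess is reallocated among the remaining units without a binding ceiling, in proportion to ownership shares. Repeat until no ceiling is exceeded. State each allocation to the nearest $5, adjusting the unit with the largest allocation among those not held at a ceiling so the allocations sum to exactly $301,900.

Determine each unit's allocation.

Unit 5B: $68,760; Unit 2B: $37,820; Unit 3A: $54,750; Unit 5A: $45,575; Unit PH2: $28,695; Unit PH1: $66,300

Sum of ownership shares: 19,004.
Proportional shares (ignoring caps): Unit 5B 65,816.23; Unit 2B 49,119.91; Unit 3A 52,408.34; Unit 5A 43,623.31; Unit PH2 27,467.12; Unit PH1 63,465.09.
Held at cap: Unit 2B ($37,820); balance $264,080 reallocated over remaining ownership shares 15,912.
Remaining shares: Unit 5B 68,758.39 → $68,760; Unit 3A 54,751.13 → $54,750; Unit 5A 45,573.38 → $45,575; Unit PH2 28,694.97 → $28,695; Unit PH1 66,302.14 → $66,300.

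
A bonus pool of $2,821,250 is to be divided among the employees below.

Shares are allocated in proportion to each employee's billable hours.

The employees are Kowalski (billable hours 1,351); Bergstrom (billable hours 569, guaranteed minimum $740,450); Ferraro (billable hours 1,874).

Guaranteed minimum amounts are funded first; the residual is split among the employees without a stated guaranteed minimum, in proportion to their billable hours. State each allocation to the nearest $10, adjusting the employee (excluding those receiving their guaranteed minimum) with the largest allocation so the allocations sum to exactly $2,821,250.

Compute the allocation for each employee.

Kowalski: $871,680 | Bergstrom: $740,450 | Ferraro: $1,209,120

Fund the minimums — Bergstrom $740,450. Remaining pool $2,080,800.
Remaining pool split over remaining billable hours 3,225: Kowalski 871,677.77 → $871,680; Ferraro 1,209,122.23 → $1,209,120.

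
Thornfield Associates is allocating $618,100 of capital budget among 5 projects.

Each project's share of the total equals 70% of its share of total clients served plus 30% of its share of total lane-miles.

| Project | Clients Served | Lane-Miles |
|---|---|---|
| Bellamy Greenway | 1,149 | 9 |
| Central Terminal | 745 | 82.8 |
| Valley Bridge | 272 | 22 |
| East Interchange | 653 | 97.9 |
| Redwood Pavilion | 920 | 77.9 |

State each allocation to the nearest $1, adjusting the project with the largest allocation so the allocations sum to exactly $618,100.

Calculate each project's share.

Totals — clients served 3,739, lane-miles 289.6.
Blended shares (70% clients served + 30% lane-miles): Bellamy Greenway 0.2244; Central Terminal 0.2252; Valley Bridge 0.0737; East Interchange 0.2237; Redwood Pavilion 0.2529.
Proportional shares: Bellamy Greenway 138,722.78; Central Terminal 139,226.58; Valley Bridge 45,561.86; East Interchange 138,249.00; Redwood Pavilion 156,339.79.
At nearest $1: Bellamy Greenway $138,723; Central Terminal $139,227; Valley Bridge $45,562; East Interchange $138,249; Redwood Pavilion $156,340. Sum = $618,101.
Difference $618,100 − $618,101 = −$1 applied to largest allocation (Redwood Pavilion): Redwood Pavilion becomes $156,339.

Bellamy Greenway: $138,723; Central Terminal: $139,227; Valley Bridge: $45,562; East Interchange: $138,249; Redwood Pavilion: $156,339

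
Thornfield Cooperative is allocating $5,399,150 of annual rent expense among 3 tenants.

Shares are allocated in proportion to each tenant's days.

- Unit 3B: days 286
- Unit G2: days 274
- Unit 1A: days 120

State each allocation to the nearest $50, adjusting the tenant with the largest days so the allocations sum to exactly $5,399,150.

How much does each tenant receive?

Sum of days: 286 + 274 + 120 = 680.
Raw shares: Unit 3B 2,270,818.97; Unit G2 2,175,539.85; Unit 1A 952,791.18.
Rounded to nearest $50: Unit 3B $2,270,800; Unit G2 $2,175,550; Unit 1A $952,800. Sum = $5,399,150.
Rounded total matches; no reconciliation needed.

Unit 3B: $2,270,800; Unit G2: $2,175,550; Unit 1A: $952,800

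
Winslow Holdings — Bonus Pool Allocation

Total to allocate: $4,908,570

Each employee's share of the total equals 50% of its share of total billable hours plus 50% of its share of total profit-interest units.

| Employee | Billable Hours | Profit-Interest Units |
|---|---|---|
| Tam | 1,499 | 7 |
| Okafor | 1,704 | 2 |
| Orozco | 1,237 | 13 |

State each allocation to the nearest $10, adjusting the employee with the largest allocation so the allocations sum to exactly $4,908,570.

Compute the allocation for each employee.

Totals — billable hours 4,440, profit-interest units 22.
Blended shares (50% billable hours + 50% profit-interest units): Tam 0.3279; Okafor 0.2373; Orozco 0.4348.
Proportional shares: Tam 1,609,506.43; Okafor 1,165,031.60; Orozco 2,134,031.96.
Rounded to nearest $10: Tam $1,609,510; Okafor $1,165,030; Orozco $2,134,030. Sum = $4,908,570.
Sum already equals the total — no adjustment.

Tam: $1,609,510 · Okafor: $1,165,030 · Orozco: $2,134,030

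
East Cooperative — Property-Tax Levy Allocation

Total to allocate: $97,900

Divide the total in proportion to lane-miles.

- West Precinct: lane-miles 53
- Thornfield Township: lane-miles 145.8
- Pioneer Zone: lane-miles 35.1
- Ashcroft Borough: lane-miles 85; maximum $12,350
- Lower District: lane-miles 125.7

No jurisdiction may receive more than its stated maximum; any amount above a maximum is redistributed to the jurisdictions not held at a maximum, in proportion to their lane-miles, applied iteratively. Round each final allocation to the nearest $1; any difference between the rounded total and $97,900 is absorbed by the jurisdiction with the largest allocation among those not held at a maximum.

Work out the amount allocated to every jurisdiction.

West Precinct: $12,609 | Thornfield Township: $34,687 | Pioneer Zone: $8,350 | Ashcroft Borough: $12,350 | Lower District: $29,904

Sum of lane-miles: 444.6.
Proportional shares (ignoring caps): West Precinct 11,670.49; Thornfield Township 32,104.86; Pioneer Zone 7,728.95; Ashcroft Borough 18,716.82; Lower District 27,678.88.
Capped: Ashcroft Borough ($12,350); balance $85,550 reallocated over remaining lane-miles 359.6.
Redistributed shares: West Precinct 12,608.87 → $12,609; Thornfield Township 34,686.29 → $34,686; Pioneer Zone 8,350.40 → $8,350; Lower District 29,904.44 → $29,904.
Rounding difference +$1 applied to Thornfield Township → $34,687.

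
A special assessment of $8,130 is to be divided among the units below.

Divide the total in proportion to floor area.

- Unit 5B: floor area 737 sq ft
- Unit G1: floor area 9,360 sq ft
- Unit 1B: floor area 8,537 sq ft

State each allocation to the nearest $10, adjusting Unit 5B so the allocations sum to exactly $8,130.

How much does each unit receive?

Combined floor area = 18,634.
Raw shares: Unit 5B 737/18,634 × $8,130 = 321.55; Unit G1 9,360/18,634 × $8,130 = 4,083.76; Unit 1B 8,537/18,634 × $8,130 = 3,724.69.
At nearest $10: Unit 5B $320; Unit G1 $4,080; Unit 1B $3,720. Sum = $8,120.
Difference $8,130 − $8,120 = +$10 applied to Unit 5B: Unit 5B becomes $330.

Unit 5B: $330 · Unit G1: $4,080 · Unit 1B: $3,720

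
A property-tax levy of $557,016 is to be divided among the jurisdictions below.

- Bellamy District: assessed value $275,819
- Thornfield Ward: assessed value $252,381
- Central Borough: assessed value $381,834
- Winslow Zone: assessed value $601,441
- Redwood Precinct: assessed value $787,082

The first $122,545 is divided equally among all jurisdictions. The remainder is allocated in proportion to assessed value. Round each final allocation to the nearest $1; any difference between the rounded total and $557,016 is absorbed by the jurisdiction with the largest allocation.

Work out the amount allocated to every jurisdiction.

Bellamy District: $76,644 · Thornfield Ward: $72,214 · Central Borough: $96,683 · Winslow Zone: $138,193 · Redwood Precinct: $173,282

First tranche $122,545 split equally: $24,509 each.
Remainder $434,471 by assessed value (total 2,298,557): Bellamy District 52,135.04 → $52,135; Thornfield Ward 47,704.81 → $47,705; Central Borough 72,173.89 → $72,174; Winslow Zone 113,683.79 → $113,684; Redwood Precinct 148,773.47 → $148,773.
Totals: Bellamy District $24,509 + $52,135 = $76,644; Thornfield Ward $24,509 + $47,705 = $72,214; Central Borough $24,509 + $72,174 = $96,683; Winslow Zone $24,509 + $113,684 = $138,193; Redwood Precinct $24,509 + $148,773 = $173,282.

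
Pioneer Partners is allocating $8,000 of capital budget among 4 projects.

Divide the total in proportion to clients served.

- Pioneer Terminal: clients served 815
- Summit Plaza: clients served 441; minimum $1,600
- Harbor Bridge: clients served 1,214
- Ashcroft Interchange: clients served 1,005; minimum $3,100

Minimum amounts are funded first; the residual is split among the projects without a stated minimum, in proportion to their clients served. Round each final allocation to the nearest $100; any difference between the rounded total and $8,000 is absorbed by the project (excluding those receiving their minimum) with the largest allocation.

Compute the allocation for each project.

Pioneer Terminal: $1,300 · Summit Plaza: $1,600 · Harbor Bridge: $2,000 · Ashcroft Interchange: $3,100

Guaranteed amounts: Summit Plaza $1,600; Ashcroft Interchange $3,100. Residual $3,300.
Residual split over remaining clients served 2,029: Pioneer Terminal 1,325.53 → $1,300; Harbor Bridge 1,974.47 → $2,000.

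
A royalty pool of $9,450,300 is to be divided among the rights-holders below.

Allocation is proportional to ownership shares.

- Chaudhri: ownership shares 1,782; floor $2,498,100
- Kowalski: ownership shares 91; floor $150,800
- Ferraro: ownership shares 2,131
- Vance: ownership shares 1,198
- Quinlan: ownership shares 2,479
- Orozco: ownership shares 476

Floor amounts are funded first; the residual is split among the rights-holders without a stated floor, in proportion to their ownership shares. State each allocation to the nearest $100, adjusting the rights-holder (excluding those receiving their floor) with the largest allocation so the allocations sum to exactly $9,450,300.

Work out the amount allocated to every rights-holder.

Fund the minimums — Chaudhri $2,498,100; Kowalski $150,800. Residual $6,801,400.
Residual split over remaining ownership shares 6,284: Ferraro 2,306,458.21 → $2,306,500; Vance 1,296,638.64 → $1,296,600; Quinlan 2,683,111.17 → $2,683,100; Orozco 515,191.98 → $515,200.

Chaudhri: $2,498,100; Kowalski: $150,800; Ferraro: $2,306,500; Vance: $1,296,600; Quinlan: $2,683,100; Orozco: $515,200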